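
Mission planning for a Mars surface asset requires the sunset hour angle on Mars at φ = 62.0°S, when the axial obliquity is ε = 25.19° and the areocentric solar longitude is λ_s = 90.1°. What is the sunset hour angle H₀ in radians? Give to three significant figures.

sin δ = sin 25.19° × sin 90.1° = 0.42562, so δ = +25.190°.
cos H₀ = −tan φ · tan δ = −tan(-62.0°) × tan(+25.190°) = 0.8846, so H₀ = 0.4852 rad = 27.80°.

H₀ = 0.485 rad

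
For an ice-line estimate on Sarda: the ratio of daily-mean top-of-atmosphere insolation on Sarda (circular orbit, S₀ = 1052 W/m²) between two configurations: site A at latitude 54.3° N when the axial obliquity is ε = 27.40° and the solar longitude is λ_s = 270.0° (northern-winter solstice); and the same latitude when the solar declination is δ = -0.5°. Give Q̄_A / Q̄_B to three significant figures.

Q̄_A / Q̄_B ≈ 0.127

— Configuration A (φ=+54.3°):
Solar declination: sin δ = sin ε · sin λ_s = sin 27.40° × sin 270.0° = -0.46020, so δ = -27.400°.
cos H₀ = −tan(+54.3°) tan(-27.400°) = 0.7214, H₀ = 0.7650 rad.
Bracket: H₀ sin φ sin δ + cos φ cos δ sin H₀ = 0.7650×0.81208×-0.46020 + 0.58354×0.88782×0.69256 = -0.285895 + 0.358800 = 0.072905.
Q̄ = (S₀/π) × [bracket] = (1052/π) × 0.072905 = 24.413 W/m².
— Configuration B (φ=+54.3°):
cos H₀ = −tan(+54.3°) tan(-0.500°) = 0.0121, H₀ = 1.5587 rad.
Bracket: H₀ sin φ sin δ + cos φ cos δ sin H₀ = 1.5587×0.81208×-0.00873 + 0.58354×0.99996×0.99993 = -0.011050 + 0.583476 = 0.572426.
Q̄ = (S₀/π) × [bracket] = (1052/π) × 0.572426 = 191.68 W/m².
Ratio Q̄_A / Q̄_B = 24.413 / 191.68 = 0.1274.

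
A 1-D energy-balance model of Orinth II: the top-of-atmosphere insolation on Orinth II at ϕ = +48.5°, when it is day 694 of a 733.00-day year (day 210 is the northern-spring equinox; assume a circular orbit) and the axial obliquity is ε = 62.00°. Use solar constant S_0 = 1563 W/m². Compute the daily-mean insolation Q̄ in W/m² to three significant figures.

Q̄ ≈ 0.00 W/m²

Solar longitude: L_s = 360° × (694 − 210)/733.00 = 237.708°.
sin δ = sin 62.00° × sin 237.708° = -0.74639, so δ = -48.278°.
cos h₀ = −tan(+48.5°) tan(-48.278°) = 1.2677 ≥ 1 ⇒ polar night, h₀ = 0 and Q̄ = 0.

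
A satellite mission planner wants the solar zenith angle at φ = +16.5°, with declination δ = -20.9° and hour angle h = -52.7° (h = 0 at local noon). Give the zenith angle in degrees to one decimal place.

θ_z = 63.8°

cos θ_z = sin φ sin δ + cos φ cos δ cos h = -0.101319 + 0.542804 = 0.441485.
θ_z = arccos(0.441485) = 63.8°.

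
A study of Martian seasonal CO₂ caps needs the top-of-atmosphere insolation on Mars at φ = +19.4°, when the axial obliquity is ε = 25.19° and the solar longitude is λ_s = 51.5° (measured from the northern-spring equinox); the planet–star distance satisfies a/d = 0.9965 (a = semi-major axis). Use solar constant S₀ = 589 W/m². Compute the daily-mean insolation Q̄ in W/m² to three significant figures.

Q̄ ≈ 199 W/m²

Solar declination: sin δ = sin ε · sin λ_s = sin 25.19° × sin 51.5° = 0.33309, so δ = +19.457°.
cos H₀ = −tan(+19.4°) tan(+19.457°) = -0.1244, H₀ = 1.6955 rad.
Bracket: H₀ sin φ sin δ + cos φ cos δ sin H₀ = 1.6955×0.33216×0.33309 + 0.94322×0.94289×0.99223 = 0.187589 + 0.882442 = 1.070031.
Inverse-square distance factor (a/d)² = 0.9965² = 0.993012.
Q̄ = (S₀/π) × 0.993012 × [bracket] = (589/π) × 0.993012 × 1.070031 = 199.2 W/m².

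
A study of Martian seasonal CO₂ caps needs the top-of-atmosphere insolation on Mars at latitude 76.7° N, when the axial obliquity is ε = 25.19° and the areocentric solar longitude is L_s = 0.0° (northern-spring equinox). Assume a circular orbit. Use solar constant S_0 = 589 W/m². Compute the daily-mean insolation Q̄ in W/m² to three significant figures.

sin δ = sin 25.19° × sin 0.0° = 0.00000, so δ = +0.000°.
cos h₀ = −tan(+76.7°) tan(+0.000°) = -0.0000, h₀ = 1.5708 rad.
Bracket: h₀ sin ϕ sin δ + cos ϕ cos δ sin h₀ = 1.5708×0.97318×0.00000 + 0.23005×1.00000×1.00000 = 0.000000 + 0.230050 = 0.230050.
Q̄ = (S_0/π) × [bracket] = (589/π) × 0.230050 = 43.13 W/m².

Q̄ ≈ 43.1 W/m²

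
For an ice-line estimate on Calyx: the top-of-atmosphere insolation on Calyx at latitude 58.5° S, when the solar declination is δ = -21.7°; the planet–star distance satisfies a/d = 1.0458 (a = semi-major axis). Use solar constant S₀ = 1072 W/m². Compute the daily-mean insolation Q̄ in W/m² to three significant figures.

Q̄ ≈ 406 W/m²

cos H₀ = −tan(-58.5°) tan(-21.700°) = -0.6494, H₀ = 2.2776 rad.
Bracket: H₀ sin φ sin δ + cos φ cos δ sin H₀ = 2.2776×-0.85264×-0.36975 + 0.52250×0.92913×0.76045 = 0.718044 + 0.369176 = 1.087220.
Inverse-square distance factor (a/d)² = 1.0458² = 1.093698.
Q̄ = (S₀/π) × 1.093698 × [bracket] = (1072/π) × 1.093698 × 1.087220 = 405.8 W/m².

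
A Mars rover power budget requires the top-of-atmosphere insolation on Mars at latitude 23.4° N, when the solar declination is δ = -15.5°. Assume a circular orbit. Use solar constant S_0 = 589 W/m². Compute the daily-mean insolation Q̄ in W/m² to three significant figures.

cos h₀ = −tan(+23.4°) tan(-15.500°) = 0.1200, h₀ = 1.4505 rad.
Bracket: h₀ sin ϕ sin δ + cos ϕ cos δ sin h₀ = 1.4505×0.39715×-0.26724 + 0.91775×0.96363×0.99277 = -0.153948 + 0.877977 = 0.724029.
Q̄ = (S_0/π) × [bracket] = (589/π) × 0.724029 = 135.7 W/m².

Q̄ ≈ 136 W/m²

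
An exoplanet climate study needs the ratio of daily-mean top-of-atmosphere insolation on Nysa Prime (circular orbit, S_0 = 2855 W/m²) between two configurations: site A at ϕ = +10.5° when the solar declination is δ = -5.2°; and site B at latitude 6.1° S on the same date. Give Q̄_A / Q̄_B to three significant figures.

— Configuration A (ϕ=+10.5°):
cos h₀ = −tan(+10.5°) tan(-5.200°) = 0.0169, h₀ = 1.5539 rad.
Bracket: h₀ sin ϕ sin δ + cos ϕ cos δ sin h₀ = 1.5539×0.18224×-0.09063 + 0.98325×0.99588×0.99986 = -0.025665 + 0.979062 = 0.953397.
Q̄ = (S_0/π) × [bracket] = (2855/π) × 0.953397 = 866.42 W/m².
— Configuration B (ϕ=-6.1°):
cos h₀ = −tan(-6.1°) tan(-5.200°) = -0.0097, h₀ = 1.5805 rad.
Bracket: h₀ sin ϕ sin δ + cos ϕ cos δ sin h₀ = 1.5805×-0.10626×-0.09063 + 0.99434×0.99588×0.99995 = 0.015221 + 0.990194 = 1.005415.
Q̄ = (S_0/π) × [bracket] = (2855/π) × 1.005415 = 913.70 W/m².
Ratio Q̄_A / Q̄_B = 866.42 / 913.70 = 0.9483.

Q̄_A / Q̄_B ≈ 0.948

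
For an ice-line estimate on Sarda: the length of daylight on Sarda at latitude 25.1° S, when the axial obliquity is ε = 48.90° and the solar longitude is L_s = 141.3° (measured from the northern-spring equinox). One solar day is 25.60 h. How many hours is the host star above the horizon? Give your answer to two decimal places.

10.74 h

Solar declination: sin δ = sin ε · sin L_s = sin 48.90° × sin 141.3° = 0.47116, so δ = +28.110°.
cos h₀ = −tan ϕ · tan δ = −tan(-25.1°) × tan(+28.110°) = 0.2502, so h₀ = 1.3179 rad = 75.51°.
Daylight = 2h₀/(2π) × 25.60 h = (1.3179/π) × 25.60 = 10.74 h.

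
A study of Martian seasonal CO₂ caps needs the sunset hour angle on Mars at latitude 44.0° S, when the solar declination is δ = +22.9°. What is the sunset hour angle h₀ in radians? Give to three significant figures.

cos h₀ = −tan ϕ · tan δ = −tan(-44.0°) × tan(+22.900°) = 0.4079, so h₀ = 1.1506 rad = 65.93°.

h₀ = 1.15 rad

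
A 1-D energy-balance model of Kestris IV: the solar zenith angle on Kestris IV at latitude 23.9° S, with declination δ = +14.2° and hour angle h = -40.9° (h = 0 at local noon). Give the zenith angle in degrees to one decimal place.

cos θ_z = sin ϕ sin δ + cos ϕ cos δ cos h = -0.099384 + 0.669927 = 0.570543.
θ_z = arccos(0.570543) = 55.2°.

θ_z = 55.2°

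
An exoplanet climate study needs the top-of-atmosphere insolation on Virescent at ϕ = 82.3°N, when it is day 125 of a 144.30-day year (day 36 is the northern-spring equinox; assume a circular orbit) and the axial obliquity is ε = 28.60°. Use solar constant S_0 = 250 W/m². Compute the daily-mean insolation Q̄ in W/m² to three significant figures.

Solar longitude: L_s = 360° × (125 − 36)/144.30 = 222.037°.
sin δ = sin 28.60° × sin 222.037° = -0.32054, so δ = -18.696°.
cos h₀ = −tan(+82.3°) tan(-18.696°) = 2.5028 ≥ 1 ⇒ polar night, h₀ = 0 and Q̄ = 0.

Q̄ ≈ 0.00 W/m²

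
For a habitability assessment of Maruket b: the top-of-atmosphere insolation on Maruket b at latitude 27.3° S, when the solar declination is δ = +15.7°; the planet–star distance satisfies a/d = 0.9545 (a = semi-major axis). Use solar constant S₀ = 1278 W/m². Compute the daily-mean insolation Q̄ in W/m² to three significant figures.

cos H₀ = −tan(-27.3°) tan(+15.700°) = 0.1451, H₀ = 1.4252 rad.
Bracket: H₀ sin φ sin δ + cos φ cos δ sin H₀ = 1.4252×-0.45865×0.27060 + 0.88862×0.96269×0.98942 = -0.176883 + 0.846415 = 0.669532.
Inverse-square distance factor (a/d)² = 0.9545² = 0.911070.
Q̄ = (S₀/π) × 0.911070 × [bracket] = (1278/π) × 0.911070 × 0.669532 = 248.1 W/m².

Q̄ ≈ 248 W/m²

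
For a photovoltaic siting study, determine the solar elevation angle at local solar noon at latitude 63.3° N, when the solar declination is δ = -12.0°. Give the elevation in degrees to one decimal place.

At local noon the hour angle is zero, so the zenith angle equals |φ − δ| = |+63.3° − (-12.000°)| = 75.300°.
Elevation = 90° − 75.300° = 14.7°.

14.7°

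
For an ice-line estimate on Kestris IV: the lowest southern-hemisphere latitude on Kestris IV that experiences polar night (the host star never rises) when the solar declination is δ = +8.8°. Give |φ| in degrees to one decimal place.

|φ| = 81.2°

Polar night requires cos H₀ = −tan φ tan δ ≥ 1, i.e. tan φ tan δ ≤ −1.
The boundary is |tan φ| · |tan δ| = 1, so |φ| = 90° − |δ| = 90° − 8.8° = 81.2° in the southern hemisphere.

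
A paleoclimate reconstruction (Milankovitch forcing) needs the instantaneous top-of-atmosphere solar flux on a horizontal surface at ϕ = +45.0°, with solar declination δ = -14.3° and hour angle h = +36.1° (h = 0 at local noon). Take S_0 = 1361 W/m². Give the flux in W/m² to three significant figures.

516 W/m²

cos θ_z = sin ϕ sin δ + cos ϕ cos δ cos h = -0.174655 + 0.553633 = 0.378978.
Flux = S_0 · cos θ_z = 1361 × 0.378978 = 515.8 W/m².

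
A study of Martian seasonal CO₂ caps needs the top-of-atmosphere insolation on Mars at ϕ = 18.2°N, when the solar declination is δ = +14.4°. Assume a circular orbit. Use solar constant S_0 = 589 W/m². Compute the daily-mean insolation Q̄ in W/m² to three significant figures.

cos h₀ = −tan(+18.2°) tan(+14.400°) = -0.0844, h₀ = 1.6553 rad.
Bracket: h₀ sin ϕ sin δ + cos ϕ cos δ sin h₀ = 1.6553×0.31233×0.24869 + 0.94997×0.96858×0.99643 = 0.128573 + 0.916837 = 1.045410.
Q̄ = (S_0/π) × [bracket] = (589/π) × 1.045410 = 196.0 W/m².

Q̄ ≈ 196 W/m²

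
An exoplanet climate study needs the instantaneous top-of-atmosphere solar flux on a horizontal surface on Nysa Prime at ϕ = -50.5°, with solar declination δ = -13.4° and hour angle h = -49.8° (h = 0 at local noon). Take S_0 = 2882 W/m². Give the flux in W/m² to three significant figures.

cos θ_z = sin ϕ sin δ + cos ϕ cos δ cos h = 0.178822 + 0.399384 = 0.578206.
Flux = S_0 · cos θ_z = 2882 × 0.578206 = 1666 W/m².

1.67e+03 W/m²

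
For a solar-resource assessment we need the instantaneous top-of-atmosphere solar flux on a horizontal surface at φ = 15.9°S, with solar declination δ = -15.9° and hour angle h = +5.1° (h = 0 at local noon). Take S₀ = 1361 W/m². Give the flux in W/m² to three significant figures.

1.36e+03 W/m²

cos θ_z = sin φ sin δ + cos φ cos δ cos h = 0.075054 + 0.921285 = 0.996339.
Flux = S₀ · cos θ_z = 1361 × 0.996339 = 1356 W/m².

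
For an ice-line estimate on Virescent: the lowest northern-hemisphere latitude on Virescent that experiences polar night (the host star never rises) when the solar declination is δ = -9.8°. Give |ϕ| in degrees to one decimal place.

|ϕ| = 80.2°

Polar night requires cos h₀ = −tan ϕ tan δ ≥ 1, i.e. tan ϕ tan δ ≤ −1.
The boundary is |tan ϕ| · |tan δ| = 1, so |ϕ| = 90° − |δ| = 90° − 9.8° = 80.2° in the northern hemisphere.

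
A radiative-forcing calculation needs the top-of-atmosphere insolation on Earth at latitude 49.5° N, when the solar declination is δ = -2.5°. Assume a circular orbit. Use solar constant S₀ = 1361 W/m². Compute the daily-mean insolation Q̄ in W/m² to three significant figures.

cos H₀ = −tan(+49.5°) tan(-2.500°) = 0.0511, H₀ = 1.5197 rad.
Bracket: H₀ sin φ sin δ + cos φ cos δ sin H₀ = 1.5197×0.76041×-0.04362 + 0.64945×0.99905×0.99869 = -0.050407 + 0.647983 = 0.597576.
Q̄ = (S₀/π) × [bracket] = (1361/π) × 0.597576 = 258.9 W/m².

Q̄ ≈ 259 W/m²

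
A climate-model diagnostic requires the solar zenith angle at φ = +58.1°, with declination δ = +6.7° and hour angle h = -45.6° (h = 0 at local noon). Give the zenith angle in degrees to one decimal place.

cos θ_z = sin φ sin δ + cos φ cos δ cos h = 0.099050 + 0.367204 = 0.466254.
θ_z = arccos(0.466254) = 62.2°.

θ_z = 62.2°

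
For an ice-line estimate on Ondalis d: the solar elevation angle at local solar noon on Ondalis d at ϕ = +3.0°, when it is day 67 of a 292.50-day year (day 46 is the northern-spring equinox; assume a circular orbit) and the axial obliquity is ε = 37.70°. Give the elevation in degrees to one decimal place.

77.5°

Solar longitude: L_s = 360° × (67 − 46)/292.50 = 25.846°.
sin δ = sin 37.70° × sin 25.846° = 0.26660, so δ = +15.462°.
At local noon the hour angle is zero, so the zenith angle equals |ϕ − δ| = |+3.0° − (+15.462°)| = 12.462°.
Elevation = 90° − 12.462° = 77.5°.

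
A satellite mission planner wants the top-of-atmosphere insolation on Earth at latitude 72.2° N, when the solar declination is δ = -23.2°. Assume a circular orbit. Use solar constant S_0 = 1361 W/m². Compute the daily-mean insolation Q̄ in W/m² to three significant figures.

Q̄ ≈ 0.00 W/m²

cos h₀ = −tan(+72.2°) tan(-23.200°) = 1.3349 ≥ 1 ⇒ polar night, h₀ = 0 and Q̄ = 0.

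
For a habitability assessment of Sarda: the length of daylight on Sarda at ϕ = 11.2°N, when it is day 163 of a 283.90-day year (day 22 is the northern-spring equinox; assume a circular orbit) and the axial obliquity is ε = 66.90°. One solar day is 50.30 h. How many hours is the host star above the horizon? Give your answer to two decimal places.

Solar longitude: L_s = 360° × (163 − 22)/283.90 = 178.795°.
sin δ = sin 66.90° × sin 178.795° = 0.01934, so δ = +1.108°.
cos h₀ = −tan ϕ · tan δ = −tan(+11.2°) × tan(+1.108°) = -0.0038, so h₀ = 1.5746 rad = 90.22°.
Daylight = 2h₀/(2π) × 50.30 h = (1.5746/π) × 50.30 = 25.21 h.

25.21 h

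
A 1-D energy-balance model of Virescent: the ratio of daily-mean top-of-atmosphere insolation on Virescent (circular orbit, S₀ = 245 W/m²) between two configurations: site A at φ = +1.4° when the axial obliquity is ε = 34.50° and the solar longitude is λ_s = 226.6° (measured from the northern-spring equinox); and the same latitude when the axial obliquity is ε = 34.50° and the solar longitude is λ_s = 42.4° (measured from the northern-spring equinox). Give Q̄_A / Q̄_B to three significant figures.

Q̄_A / Q̄_B ≈ 0.954

— Configuration A (φ=+1.4°):
Solar declination: sin δ = sin ε · sin λ_s = sin 34.50° × sin 226.6° = -0.41154, so δ = -24.301°.
cos H₀ = −tan(+1.4°) tan(-24.301°) = 0.0110, H₀ = 1.5598 rad.
Bracket: H₀ sin φ sin δ + cos φ cos δ sin H₀ = 1.5598×0.02443×-0.41154 + 0.99970×0.91139×0.99994 = -0.015682 + 0.911062 = 0.895380.
Q̄ = (S₀/π) × [bracket] = (245/π) × 0.895380 = 69.827 W/m².
— Configuration B (φ=+1.4°):
Solar declination: sin δ = sin ε · sin λ_s = sin 34.50° × sin 42.4° = 0.38193, so δ = +22.453°.
cos H₀ = −tan(+1.4°) tan(+22.453°) = -0.0101, H₀ = 1.5809 rad.
Bracket: H₀ sin φ sin δ + cos φ cos δ sin H₀ = 1.5809×0.02443×0.38193 + 0.99970×0.92419×0.99995 = 0.014751 + 0.923867 = 0.938618.
Q̄ = (S₀/π) × [bracket] = (245/π) × 0.938618 = 73.199 W/m².
Ratio Q̄_A / Q̄_B = 69.827 / 73.199 = 0.9539.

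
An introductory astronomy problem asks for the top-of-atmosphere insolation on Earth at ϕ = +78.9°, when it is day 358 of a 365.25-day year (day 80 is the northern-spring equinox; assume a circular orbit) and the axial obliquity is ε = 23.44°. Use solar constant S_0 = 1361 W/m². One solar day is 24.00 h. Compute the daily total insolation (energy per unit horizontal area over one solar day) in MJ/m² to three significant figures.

Solar longitude: L_s = 360° × (358 − 80)/365.25 = 274.004°.
sin δ = sin 23.44° × sin 274.004° = -0.39682, so δ = -23.379°.
cos h₀ = −tan(+78.9°) tan(-23.379°) = 2.2035 ≥ 1 ⇒ polar night, h₀ = 0 and Q̄ = 0.
Daily total = Q̄ × 24.00 h × 3600 s/h = 0.00 MJ/m².

0.00 MJ/m²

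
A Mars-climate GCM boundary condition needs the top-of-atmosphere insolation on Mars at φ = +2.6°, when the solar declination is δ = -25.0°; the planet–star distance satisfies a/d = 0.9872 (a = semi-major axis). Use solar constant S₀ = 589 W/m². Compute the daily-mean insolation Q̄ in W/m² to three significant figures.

cos H₀ = −tan(+2.6°) tan(-25.000°) = 0.0212, H₀ = 1.5496 rad.
Bracket: H₀ sin φ sin δ + cos φ cos δ sin H₀ = 1.5496×0.04536×-0.42262 + 0.99897×0.90631×0.99978 = -0.029706 + 0.905177 = 0.875471.
Inverse-square distance factor (a/d)² = 0.9872² = 0.974564.
Q̄ = (S₀/π) × 0.974564 × [bracket] = (589/π) × 0.974564 × 0.875471 = 160.0 W/m².

Q̄ ≈ 160 W/m²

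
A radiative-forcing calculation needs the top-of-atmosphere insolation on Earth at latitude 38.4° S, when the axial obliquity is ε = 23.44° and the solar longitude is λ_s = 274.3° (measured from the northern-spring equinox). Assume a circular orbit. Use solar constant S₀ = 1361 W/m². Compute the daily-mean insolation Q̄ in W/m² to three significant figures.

Q̄ ≈ 498 W/m²

Solar declination: sin δ = sin ε · sin λ_s = sin 23.44° × sin 274.3° = -0.39667, so δ = -23.370°.
cos H₀ = −tan(-38.4°) tan(-23.370°) = -0.3425, H₀ = 1.9204 rad.
Bracket: H₀ sin φ sin δ + cos φ cos δ sin H₀ = 1.9204×-0.62115×-0.39667 + 0.78369×0.91796×0.93952 = 0.473170 + 0.675887 = 1.149057.
Q̄ = (S₀/π) × [bracket] = (1361/π) × 1.149057 = 497.8 W/m².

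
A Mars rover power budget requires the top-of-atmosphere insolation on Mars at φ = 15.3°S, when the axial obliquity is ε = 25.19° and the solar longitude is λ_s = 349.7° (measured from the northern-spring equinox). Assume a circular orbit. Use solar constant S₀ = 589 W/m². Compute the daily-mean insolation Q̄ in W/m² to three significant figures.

Solar declination: sin δ = sin ε · sin λ_s = sin 25.19° × sin 349.7° = -0.07610, so δ = -4.365°.
cos H₀ = −tan(-15.3°) tan(-4.365°) = -0.0209, H₀ = 1.5917 rad.
Bracket: H₀ sin φ sin δ + cos φ cos δ sin H₀ = 1.5917×-0.26387×-0.07610 + 0.96456×0.99710×0.99978 = 0.031962 + 0.961551 = 0.993513.
Q̄ = (S₀/π) × [bracket] = (589/π) × 0.993513 = 186.3 W/m².

Q̄ ≈ 186 W/m²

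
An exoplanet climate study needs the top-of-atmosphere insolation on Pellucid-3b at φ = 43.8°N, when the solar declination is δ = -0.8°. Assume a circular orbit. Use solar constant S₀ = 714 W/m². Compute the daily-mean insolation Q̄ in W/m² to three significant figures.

Q̄ ≈ 161 W/m²

cos H₀ = −tan(+43.8°) tan(-0.800°) = 0.0134, H₀ = 1.5574 rad.
Bracket: H₀ sin φ sin δ + cos φ cos δ sin H₀ = 1.5574×0.69214×-0.01396 + 0.72176×0.99990×0.99991 = -0.015048 + 0.721623 = 0.706575.
Q̄ = (S₀/π) × [bracket] = (714/π) × 0.706575 = 160.6 W/m².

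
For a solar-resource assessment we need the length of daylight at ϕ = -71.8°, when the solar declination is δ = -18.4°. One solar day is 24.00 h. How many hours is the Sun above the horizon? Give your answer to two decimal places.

24.00 h

Sunrise equation: cos h₀ = −tan ϕ · tan δ = -1.0118 ≤ −1, so the Sun never sets (polar day) and h₀ = π.
Daylight = 2h₀/(2π) × 24.00 h = (3.1416/π) × 24.00 = 24.00 h.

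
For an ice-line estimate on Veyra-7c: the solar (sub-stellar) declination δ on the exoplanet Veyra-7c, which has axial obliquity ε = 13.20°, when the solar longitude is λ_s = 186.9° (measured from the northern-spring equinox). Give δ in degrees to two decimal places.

δ = -1.57°

sin δ = sin ε · sin λ_s = sin 13.20° × sin 186.9° = -0.027433.
δ = arcsin(-0.027433) = -1.57°.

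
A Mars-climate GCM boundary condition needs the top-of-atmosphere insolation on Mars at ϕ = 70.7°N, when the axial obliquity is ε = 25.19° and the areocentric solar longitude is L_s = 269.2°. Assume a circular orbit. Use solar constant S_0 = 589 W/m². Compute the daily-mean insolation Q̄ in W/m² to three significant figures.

sin δ = sin 25.19° × sin 269.2° = -0.42558, so δ = -25.187°.
cos h₀ = −tan(+70.7°) tan(-25.187°) = 1.3430 ≥ 1 ⇒ polar night, h₀ = 0 and Q̄ = 0.

Q̄ ≈ 0.00 W/m²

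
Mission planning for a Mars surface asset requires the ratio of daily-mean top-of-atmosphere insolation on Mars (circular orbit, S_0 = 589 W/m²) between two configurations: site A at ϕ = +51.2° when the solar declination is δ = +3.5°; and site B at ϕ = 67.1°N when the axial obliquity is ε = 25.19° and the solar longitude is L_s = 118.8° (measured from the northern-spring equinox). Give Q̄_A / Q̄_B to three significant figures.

Q̄_A / Q̄_B ≈ 0.648

— Configuration A (ϕ=+51.2°):
cos h₀ = −tan(+51.2°) tan(+3.500°) = -0.0761, h₀ = 1.6469 rad.
Bracket: h₀ sin ϕ sin δ + cos ϕ cos δ sin h₀ = 1.6469×0.77934×0.06105 + 0.62660×0.99813×0.99710 = 0.078357 + 0.623615 = 0.701972.
Q̄ = (S_0/π) × [bracket] = (589/π) × 0.701972 = 131.61 W/m².
— Configuration B (ϕ=+67.1°):
Solar declination: sin δ = sin ε · sin L_s = sin 25.19° × sin 118.8° = 0.37297, so δ = +21.899°.
cos h₀ = −tan(+67.1°) tan(+21.899°) = -0.9516, h₀ = 2.8293 rad.
Bracket: h₀ sin ϕ sin δ + cos ϕ cos δ sin h₀ = 2.8293×0.92119×0.37297 + 0.38912×0.92784×0.30727 = 0.972080 + 0.110937 = 1.083017.
Q̄ = (S_0/π) × [bracket] = (589/π) × 1.083017 = 203.05 W/m².
Ratio Q̄_A / Q̄_B = 131.61 / 203.05 = 0.6482.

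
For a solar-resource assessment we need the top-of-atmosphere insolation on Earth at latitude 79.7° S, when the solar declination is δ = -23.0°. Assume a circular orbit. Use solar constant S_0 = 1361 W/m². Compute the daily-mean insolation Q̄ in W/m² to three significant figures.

cos h₀ = −tan(-79.7°) tan(-23.000°) = -2.3357 ≤ −1 ⇒ polar day, h₀ = π.
Bracket: h₀ sin ϕ sin δ + cos ϕ cos δ sin h₀ = 3.1416×-0.98389×-0.39073 + 0.17880×0.92050×0.00000 = 1.207742 + 0.000000 = 1.207742.
Q̄ = (S_0/π) × [bracket] = (1361/π) × 1.207742 = 523.2 W/m².

Q̄ ≈ 523 W/m²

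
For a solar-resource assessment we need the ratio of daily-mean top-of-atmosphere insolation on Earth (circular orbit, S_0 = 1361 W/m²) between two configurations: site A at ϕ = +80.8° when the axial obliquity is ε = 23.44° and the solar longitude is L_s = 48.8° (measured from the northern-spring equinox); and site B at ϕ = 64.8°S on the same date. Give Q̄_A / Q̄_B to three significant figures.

Q̄_A / Q̄_B ≈ 12.4

— Configuration A (ϕ=+80.8°):
Solar declination: sin δ = sin ε · sin L_s = sin 23.44° × sin 48.8° = 0.29930, so δ = +17.416°.
cos h₀ = −tan(+80.8°) tan(+17.416°) = -1.9367 ≤ −1 ⇒ polar day, h₀ = π.
Bracket: h₀ sin ϕ sin δ + cos ϕ cos δ sin h₀ = 3.1416×0.98714×0.29930 + 0.15988×0.95416×0.00000 = 0.928189 + 0.000000 = 0.928189.
Q̄ = (S_0/π) × [bracket] = (1361/π) × 0.928189 = 402.11 W/m².
— Configuration B (ϕ=-64.8°):
cos h₀ = −tan(-64.8°) tan(+17.416°) = 0.6666, h₀ = 0.8411 rad.
Bracket: h₀ sin ϕ sin δ + cos ϕ cos δ sin h₀ = 0.8411×-0.90483×0.29930 + 0.42578×0.95416×0.74541 = -0.227783 + 0.302832 = 0.075049.
Q̄ = (S_0/π) × [bracket] = (1361/π) × 0.075049 = 32.513 W/m².
Ratio Q̄_A / Q̄_B = 402.11 / 32.513 = 12.37.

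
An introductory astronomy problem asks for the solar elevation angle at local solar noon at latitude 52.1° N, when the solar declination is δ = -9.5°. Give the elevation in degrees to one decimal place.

At local noon the hour angle is zero, so the zenith angle equals |φ − δ| = |+52.1° − (-9.500°)| = 61.600°.
Elevation = 90° − 61.600° = 28.4°.

28.4°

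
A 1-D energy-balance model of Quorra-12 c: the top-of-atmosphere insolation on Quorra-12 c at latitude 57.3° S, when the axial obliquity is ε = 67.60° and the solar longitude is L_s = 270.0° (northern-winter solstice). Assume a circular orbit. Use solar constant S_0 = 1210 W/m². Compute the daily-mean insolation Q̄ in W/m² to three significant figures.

Q̄ ≈ 941 W/m²

Solar declination: sin δ = sin ε · sin L_s = sin 67.60° × sin 270.0° = -0.92455, so δ = -67.600°.
cos h₀ = −tan(-57.3°) tan(-67.600°) = -3.7792 ≤ −1 ⇒ polar day, h₀ = π.
Bracket: h₀ sin ϕ sin δ + cos ϕ cos δ sin h₀ = 3.1416×-0.84151×-0.92455 + 0.54024×0.38107×0.00000 = 2.444222 + 0.000000 = 2.444222.
Q̄ = (S_0/π) × [bracket] = (1210/π) × 2.444222 = 941.4 W/m².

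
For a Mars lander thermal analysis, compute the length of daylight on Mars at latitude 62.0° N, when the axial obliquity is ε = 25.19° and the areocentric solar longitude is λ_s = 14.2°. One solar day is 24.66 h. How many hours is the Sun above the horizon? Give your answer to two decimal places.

13.89 h

sin δ = sin 25.19° × sin 14.2° = 0.10441, so δ = +5.993°.
cos H₀ = −tan φ · tan δ = −tan(+62.0°) × tan(+5.993°) = -0.1974, so H₀ = 1.7695 rad = 101.39°.
Daylight = 2H₀/(2π) × 24.66 h = (1.7695/π) × 24.66 = 13.89 h.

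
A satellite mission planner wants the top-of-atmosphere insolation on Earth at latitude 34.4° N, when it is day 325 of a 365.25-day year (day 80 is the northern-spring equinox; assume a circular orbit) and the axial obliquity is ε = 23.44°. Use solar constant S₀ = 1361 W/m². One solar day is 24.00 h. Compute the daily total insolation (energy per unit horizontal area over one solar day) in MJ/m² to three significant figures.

18.3 MJ/m²

Solar longitude: λ_s = 360° × (325 − 80)/365.25 = 241.478°.
sin δ = sin 23.44° × sin 241.478° = -0.34951, so δ = -20.457°.
cos H₀ = −tan(+34.4°) tan(-20.457°) = 0.2554, H₀ = 1.3125 rad.
Bracket: H₀ sin φ sin δ + cos φ cos δ sin H₀ = 1.3125×0.56497×-0.34951 + 0.82511×0.93693×0.96683 = -0.259170 + 0.747428 = 0.488258.
Q̄ = (S₀/π) × [bracket] = (1361/π) × 0.488258 = 211.52 W/m².
Daily total = Q̄ × 24.00 h × 3600 s/h = 211.52 × 24.00 × 3600 / 10⁶ = 18.28 MJ/m².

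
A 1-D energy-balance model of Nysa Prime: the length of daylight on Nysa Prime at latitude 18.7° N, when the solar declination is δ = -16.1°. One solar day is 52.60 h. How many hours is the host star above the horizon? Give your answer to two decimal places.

cos H₀ = −tan φ · tan δ = −tan(+18.7°) × tan(-16.100°) = 0.0977, so H₀ = 1.4729 rad = 84.39°.
Daylight = 2H₀/(2π) × 52.60 h = (1.4729/π) × 52.60 = 24.66 h.

24.66 h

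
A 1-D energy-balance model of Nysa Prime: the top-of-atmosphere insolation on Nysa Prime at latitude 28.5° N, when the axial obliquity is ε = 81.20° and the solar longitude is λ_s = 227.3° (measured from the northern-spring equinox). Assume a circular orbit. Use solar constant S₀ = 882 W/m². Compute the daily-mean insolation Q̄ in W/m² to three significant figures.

Q̄ ≈ 45.5 W/m²

Solar declination: sin δ = sin ε · sin λ_s = sin 81.20° × sin 227.3° = -0.72626, so δ = -46.574°.
cos H₀ = −tan(+28.5°) tan(-46.574°) = 0.5736, H₀ = 0.9599 rad.
Bracket: H₀ sin φ sin δ + cos φ cos δ sin H₀ = 0.9599×0.47716×-0.72626 + 0.87882×0.68742×0.81911 = -0.332646 + 0.494839 = 0.162193.
Q̄ = (S₀/π) × [bracket] = (882/π) × 0.162193 = 45.54 W/m².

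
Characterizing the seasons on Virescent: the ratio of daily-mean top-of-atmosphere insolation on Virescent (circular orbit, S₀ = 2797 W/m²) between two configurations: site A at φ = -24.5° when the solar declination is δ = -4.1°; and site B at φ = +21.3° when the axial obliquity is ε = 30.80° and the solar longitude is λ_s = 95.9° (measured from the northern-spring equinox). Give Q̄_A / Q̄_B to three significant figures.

Q̄_A / Q̄_B ≈ 0.857

— Configuration A (φ=-24.5°):
cos H₀ = −tan(-24.5°) tan(-4.100°) = -0.0327, H₀ = 1.6035 rad.
Bracket: H₀ sin φ sin δ + cos φ cos δ sin H₀ = 1.6035×-0.41469×-0.07150 + 0.90996×0.99744×0.99947 = 0.047544 + 0.907149 = 0.954693.
Q̄ = (S₀/π) × [bracket] = (2797/π) × 0.954693 = 849.98 W/m².
— Configuration B (φ=+21.3°):
Solar declination: sin δ = sin ε · sin λ_s = sin 30.80° × sin 95.9° = 0.50933, so δ = +30.619°.
cos H₀ = −tan(+21.3°) tan(+30.619°) = -0.2308, H₀ = 1.8036 rad.
Bracket: H₀ sin φ sin δ + cos φ cos δ sin H₀ = 1.8036×0.36325×0.50933 + 0.93169×0.86057×0.97301 = 0.333691 + 0.780144 = 1.113835.
Q̄ = (S₀/π) × [bracket] = (2797/π) × 1.113835 = 991.66 W/m².
Ratio Q̄_A / Q̄_B = 849.98 / 991.66 = 0.8571.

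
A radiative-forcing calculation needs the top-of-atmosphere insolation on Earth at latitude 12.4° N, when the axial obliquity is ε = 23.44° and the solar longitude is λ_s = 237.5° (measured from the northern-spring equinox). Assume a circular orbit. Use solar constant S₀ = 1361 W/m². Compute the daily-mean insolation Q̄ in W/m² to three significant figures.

Solar declination: sin δ = sin ε · sin λ_s = sin 23.44° × sin 237.5° = -0.33549, so δ = -19.602°.
cos H₀ = −tan(+12.4°) tan(-19.602°) = 0.0783, H₀ = 1.4924 rad.
Bracket: H₀ sin φ sin δ + cos φ cos δ sin H₀ = 1.4924×0.21474×-0.33549 + 0.97667×0.94204×0.99693 = -0.107517 + 0.917238 = 0.809721.
Q̄ = (S₀/π) × [bracket] = (1361/π) × 0.809721 = 350.8 W/m².

Q̄ ≈ 351 W/m²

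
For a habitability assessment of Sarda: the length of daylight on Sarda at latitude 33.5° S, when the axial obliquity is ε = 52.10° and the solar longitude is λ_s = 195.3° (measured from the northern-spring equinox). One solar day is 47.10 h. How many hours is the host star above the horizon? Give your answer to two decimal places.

Solar declination: sin δ = sin ε · sin λ_s = sin 52.10° × sin 195.3° = -0.20822, so δ = -12.018°.
cos H₀ = −tan φ · tan δ = −tan(-33.5°) × tan(-12.018°) = -0.1409, so H₀ = 1.7122 rad = 98.10°.
Daylight = 2H₀/(2π) × 47.10 h = (1.7122/π) × 47.10 = 25.67 h.

25.67 h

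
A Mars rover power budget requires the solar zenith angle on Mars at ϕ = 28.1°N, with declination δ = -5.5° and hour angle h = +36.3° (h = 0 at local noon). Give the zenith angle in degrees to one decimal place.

cos θ_z = sin ϕ sin δ + cos ϕ cos δ cos h = -0.045144 + 0.707658 = 0.662514.
θ_z = arccos(0.662514) = 48.5°.

θ_z = 48.5°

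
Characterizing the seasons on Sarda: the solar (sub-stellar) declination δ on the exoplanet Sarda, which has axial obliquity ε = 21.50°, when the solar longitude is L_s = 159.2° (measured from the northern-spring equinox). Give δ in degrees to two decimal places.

δ = +7.48°

sin δ = sin ε · sin L_s = sin 21.50° × sin 159.2° = 0.130147.
δ = arcsin(0.130147) = +7.48°.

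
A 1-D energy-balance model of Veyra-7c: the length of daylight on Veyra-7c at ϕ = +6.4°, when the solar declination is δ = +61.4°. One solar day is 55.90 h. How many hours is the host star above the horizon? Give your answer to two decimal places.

31.64 h

cos h₀ = −tan ϕ · tan δ = −tan(+6.4°) × tan(+61.400°) = -0.2057, so h₀ = 1.7780 rad = 101.87°.
Daylight = 2h₀/(2π) × 55.90 h = (1.7780/π) × 55.90 = 31.64 h.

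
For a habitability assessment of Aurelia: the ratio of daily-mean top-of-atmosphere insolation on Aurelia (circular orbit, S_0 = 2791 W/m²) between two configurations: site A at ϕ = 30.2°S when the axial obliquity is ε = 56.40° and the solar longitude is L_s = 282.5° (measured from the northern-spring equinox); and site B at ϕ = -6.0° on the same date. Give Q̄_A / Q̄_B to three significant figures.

— Configuration A (ϕ=-30.2°):
Solar declination: sin δ = sin ε · sin L_s = sin 56.40° × sin 282.5° = -0.81318, so δ = -54.408°.
cos h₀ = −tan(-30.2°) tan(-54.408°) = -0.8132, h₀ = 2.5204 rad.
Bracket: h₀ sin ϕ sin δ + cos ϕ cos δ sin h₀ = 2.5204×-0.50302×-0.81318 + 0.86427×0.58202×0.58202 = 1.030959 + 0.292769 = 1.323728.
Q̄ = (S_0/π) × [bracket] = (2791/π) × 1.323728 = 1176.0 W/m².
— Configuration B (ϕ=-6.0°):
cos h₀ = −tan(-6.0°) tan(-54.408°) = -0.1468, h₀ = 1.7182 rad.
Bracket: h₀ sin ϕ sin δ + cos ϕ cos δ sin h₀ = 1.7182×-0.10453×-0.81318 + 0.99452×0.58202×0.98916 = 0.146050 + 0.572556 = 0.718606.
Q̄ = (S_0/π) × [bracket] = (2791/π) × 0.718606 = 638.41 W/m².
Ratio Q̄_A / Q̄_B = 1176.0 / 638.41 = 1.842.

Q̄_A / Q̄_B ≈ 1.84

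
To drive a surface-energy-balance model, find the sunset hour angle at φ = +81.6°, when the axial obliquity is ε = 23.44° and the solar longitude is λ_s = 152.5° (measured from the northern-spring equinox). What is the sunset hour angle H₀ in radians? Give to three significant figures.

Solar declination: sin δ = sin ε · sin λ_s = sin 23.44° × sin 152.5° = 0.18368, so δ = +10.584°.
Sunrise equation: cos H₀ = −tan φ · tan δ = -1.2654 ≤ −1, so the Sun never sets (polar day) and H₀ = π.

H₀ = 3.14 rad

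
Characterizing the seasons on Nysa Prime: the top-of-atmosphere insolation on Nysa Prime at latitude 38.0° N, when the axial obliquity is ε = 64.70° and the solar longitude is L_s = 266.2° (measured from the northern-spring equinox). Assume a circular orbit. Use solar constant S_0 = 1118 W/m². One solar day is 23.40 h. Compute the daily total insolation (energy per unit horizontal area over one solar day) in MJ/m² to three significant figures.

Solar declination: sin δ = sin ε · sin L_s = sin 64.70° × sin 266.2° = -0.90209, so δ = -64.435°.
cos h₀ = −tan(+38.0°) tan(-64.435°) = 1.6332 ≥ 1 ⇒ polar night, h₀ = 0 and Q̄ = 0.
Daily total = Q̄ × 23.40 h × 3600 s/h = 0.00 MJ/m².

0.00 MJ/m²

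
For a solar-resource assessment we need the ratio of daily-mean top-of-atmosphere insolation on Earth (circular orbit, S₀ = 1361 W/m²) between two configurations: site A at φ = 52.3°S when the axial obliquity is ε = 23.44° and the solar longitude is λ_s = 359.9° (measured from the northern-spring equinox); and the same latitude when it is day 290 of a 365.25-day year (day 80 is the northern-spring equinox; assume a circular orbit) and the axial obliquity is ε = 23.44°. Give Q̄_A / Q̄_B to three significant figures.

— Configuration A (φ=-52.3°):
Solar declination: sin δ = sin ε · sin λ_s = sin 23.44° × sin 359.9° = -0.00069, so δ = -0.040°.
cos H₀ = −tan(-52.3°) tan(-0.040°) = -0.0009, H₀ = 1.5717 rad.
Bracket: H₀ sin φ sin δ + cos φ cos δ sin H₀ = 1.5717×-0.79122×-0.00069 + 0.61153×1.00000×1.00000 = 0.000858 + 0.611530 = 0.612388.
Q̄ = (S₀/π) × [bracket] = (1361/π) × 0.612388 = 265.30 W/m².
— Configuration B (φ=-52.3°):
Solar longitude: λ_s = 360° × (290 − 80)/365.25 = 206.982°.
sin δ = sin 23.44° × sin 206.982° = -0.18048, so δ = -10.398°.
cos H₀ = −tan(-52.3°) tan(-10.398°) = -0.2374, H₀ = 1.8105 rad.
Bracket: H₀ sin φ sin δ + cos φ cos δ sin H₀ = 1.8105×-0.79122×-0.18048 + 0.61153×0.98358×0.97141 = 0.258538 + 0.584292 = 0.842830.
Q̄ = (S₀/π) × [bracket] = (1361/π) × 0.842830 = 365.13 W/m².
Ratio Q̄_A / Q̄_B = 265.30 / 365.13 = 0.7266.

Q̄_A / Q̄_B ≈ 0.727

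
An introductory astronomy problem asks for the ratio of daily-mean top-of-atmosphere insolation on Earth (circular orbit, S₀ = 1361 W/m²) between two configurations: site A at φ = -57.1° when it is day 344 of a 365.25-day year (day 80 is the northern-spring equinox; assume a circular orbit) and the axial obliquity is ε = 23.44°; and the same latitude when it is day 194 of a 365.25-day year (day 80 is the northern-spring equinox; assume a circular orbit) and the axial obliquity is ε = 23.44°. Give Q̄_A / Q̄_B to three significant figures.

— Configuration A (φ=-57.1°):
Solar longitude: λ_s = 360° × (344 − 80)/365.25 = 260.205°.
sin δ = sin 23.44° × sin 260.205° = -0.39199, so δ = -23.078°.
cos H₀ = −tan(-57.1°) tan(-23.078°) = -0.6586, H₀ = 2.2898 rad.
Bracket: H₀ sin φ sin δ + cos φ cos δ sin H₀ = 2.2898×-0.83962×-0.39199 + 0.54317×0.91997×0.75246 = 0.753625 + 0.376004 = 1.129629.
Q̄ = (S₀/π) × [bracket] = (1361/π) × 1.129629 = 489.38 W/m².
— Configuration B (φ=-57.1°):
Solar longitude: λ_s = 360° × (194 − 80)/365.25 = 112.361°.
sin δ = sin 23.44° × sin 112.361° = 0.36788, so δ = +21.585°.
cos H₀ = −tan(-57.1°) tan(+21.585°) = 0.6115, H₀ = 0.9128 rad.
Bracket: H₀ sin φ sin δ + cos φ cos δ sin H₀ = 0.9128×-0.83962×0.36788 + 0.54317×0.92987×0.79122 = -0.281945 + 0.399627 = 0.117682.
Q̄ = (S₀/π) × [bracket] = (1361/π) × 0.117682 = 50.982 W/m².
Ratio Q̄_A / Q̄_B = 489.38 / 50.982 = 9.599.

Q̄_A / Q̄_B ≈ 9.60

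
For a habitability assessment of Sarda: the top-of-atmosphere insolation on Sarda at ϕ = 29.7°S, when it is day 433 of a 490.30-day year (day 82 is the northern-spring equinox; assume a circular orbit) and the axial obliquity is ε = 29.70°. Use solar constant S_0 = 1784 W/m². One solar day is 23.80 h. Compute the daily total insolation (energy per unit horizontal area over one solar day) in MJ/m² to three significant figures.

Solar longitude: L_s = 360° × (433 − 82)/490.30 = 257.720°.
sin δ = sin 29.70° × sin 257.720° = -0.48412, so δ = -28.955°.
cos h₀ = −tan(-29.7°) tan(-28.955°) = -0.3156, h₀ = 1.8919 rad.
Bracket: h₀ sin ϕ sin δ + cos ϕ cos δ sin h₀ = 1.8919×-0.49546×-0.48412 + 0.86863×0.87500×0.94890 = 0.453795 + 0.721213 = 1.175008.
Q̄ = (S_0/π) × [bracket] = (1784/π) × 1.175008 = 667.25 W/m².
Daily total = Q̄ × 23.80 h × 3600 s/h = 667.25 × 23.80 × 3600 / 10⁶ = 57.17 MJ/m².

57.2 MJ/m²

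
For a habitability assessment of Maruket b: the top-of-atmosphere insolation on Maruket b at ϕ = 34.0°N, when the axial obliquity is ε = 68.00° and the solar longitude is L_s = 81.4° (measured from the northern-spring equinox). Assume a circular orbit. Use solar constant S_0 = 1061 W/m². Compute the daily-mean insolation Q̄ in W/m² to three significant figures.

Solar declination: sin δ = sin ε · sin L_s = sin 68.00° × sin 81.4° = 0.91676, so δ = +66.457°.
cos h₀ = −tan(+34.0°) tan(+66.457°) = -1.5481 ≤ −1 ⇒ polar day, h₀ = π.
Bracket: h₀ sin ϕ sin δ + cos ϕ cos δ sin h₀ = 3.1416×0.55919×0.91676 + 0.82904×0.39944×0.00000 = 1.610519 + 0.000000 = 1.610519.
Q̄ = (S_0/π) × [bracket] = (1061/π) × 1.610519 = 543.9 W/m².

Q̄ ≈ 544 W/m²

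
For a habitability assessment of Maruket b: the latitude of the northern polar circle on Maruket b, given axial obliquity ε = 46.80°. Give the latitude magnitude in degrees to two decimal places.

The polar circle is the lowest latitude that experiences at least one full rotation of continuous daylight at the northern-summer solstice; it lies at |φ| = 90° − ε = 90° − 46.80° = 43.20°.

43.20°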